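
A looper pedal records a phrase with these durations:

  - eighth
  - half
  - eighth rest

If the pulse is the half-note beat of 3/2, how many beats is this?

1.5

One half-note beat = 4 eighth notes.
In eighth notes: eighth = 1; half = 4; eighth rest = 1.
Total: 1 + 4 + 1 = 6.
6 ÷ 4 = 1.5 beats.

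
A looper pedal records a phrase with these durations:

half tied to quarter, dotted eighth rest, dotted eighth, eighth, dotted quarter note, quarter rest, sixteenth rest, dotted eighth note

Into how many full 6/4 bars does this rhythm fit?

One bar of 6/4 = 24 sixteenth notes.
Express everything in sixteenth notes: half tied to quarter (half + quarter) = 12; dotted eighth rest = 3; dotted eighth = 3; eighth = 2; dotted quarter note = 6; quarter rest = 4; sixteenth rest = 1; dotted eighth note = 3.
Adding: 12 + 3 + 3 + 2 + 6 + 4 + 1 + 3 = 34.
34 ÷ 24 = 1 complete bar with 10 left over.

1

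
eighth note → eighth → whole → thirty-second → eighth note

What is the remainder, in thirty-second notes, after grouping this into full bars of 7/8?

One bar of 7/8 = 28 thirty-second notes.
Express everything in thirty-second notes: eighth note = 4; eighth = 4; whole = 32; thirty-second = 1; eighth note = 4.
Total: 4 + 4 + 32 + 1 + 4 = 45.
45 ÷ 28 = 1 complete bar with 17 thirty-second notes remaining.

17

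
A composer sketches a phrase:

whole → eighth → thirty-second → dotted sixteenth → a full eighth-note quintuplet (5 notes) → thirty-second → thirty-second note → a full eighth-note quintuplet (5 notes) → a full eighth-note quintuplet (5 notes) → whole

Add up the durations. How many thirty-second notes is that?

Convert each value to thirty-second notes: whole = 32; eighth = 4; thirty-second = 1; dotted sixteenth = 3; a full eighth-note quintuplet (5 notes) (five quintuplet eighths span one half) = 16; thirty-second = 1; thirty-second note = 1; a full eighth-note quintuplet (5 notes) (five quintuplet eighths span one half) = 16; a full eighth-note quintuplet (5 notes) (five quintuplet eighths span one half) = 16; whole = 32.
Total: 32 + 4 + 1 + 3 + 16 + 1 + 1 + 16 + 16 + 32 = 122 thirty-second notes.

122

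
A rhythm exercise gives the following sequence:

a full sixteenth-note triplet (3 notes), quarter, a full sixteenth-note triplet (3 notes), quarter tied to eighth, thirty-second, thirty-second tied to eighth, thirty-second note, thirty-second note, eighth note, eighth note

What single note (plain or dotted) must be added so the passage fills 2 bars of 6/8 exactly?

eighth note

2 bars of 6/8 = 48 thirty-second notes.
Convert each value to thirty-second notes: a full sixteenth-note triplet (3 notes) (three triplet sixteenths span one eighth) = 4; quarter = 8; a full sixteenth-note triplet (3 notes) (three triplet sixteenths span one eighth) = 4; quarter tied to eighth (quarter + eighth) = 12; thirty-second = 1; thirty-second tied to eighth (thirty-second + eighth) = 5; thirty-second note = 1; thirty-second note = 1; eighth note = 4; eighth note = 4.
Altogether 4 + 8 + 4 + 12 + 1 + 5 + 1 + 1 + 4 + 4 = 44.
Remaining: 48 − 44 = 4 thirty-second notes, which is a eighth note.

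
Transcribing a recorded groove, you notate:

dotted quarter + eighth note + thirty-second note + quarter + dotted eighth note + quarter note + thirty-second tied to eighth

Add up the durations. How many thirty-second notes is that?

44

Express everything in thirty-second notes: dotted quarter = 12; eighth note = 4; thirty-second note = 1; quarter = 8; dotted eighth note = 6; quarter note = 8; thirty-second tied to eighth (thirty-second + eighth) = 5.
Altogether 12 + 4 + 1 + 8 + 6 + 8 + 5 = 44 thirty-second notes.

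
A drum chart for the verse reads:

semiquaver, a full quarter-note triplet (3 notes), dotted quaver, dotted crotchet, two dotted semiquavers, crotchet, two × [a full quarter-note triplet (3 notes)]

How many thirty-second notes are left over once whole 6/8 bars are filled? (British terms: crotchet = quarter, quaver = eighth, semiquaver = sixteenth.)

One bar of 6/8 = 24 thirty-second notes.
Working in thirty-second notes: semiquaver = 2; a full quarter-note triplet (3 notes) (three triplet quarters span one half) = 16; dotted quaver = 6; dotted crotchet = 12; dotted semiquaver = 3; dotted semiquaver = 3; crotchet = 8; a full quarter-note triplet (3 notes) (three triplet quarters span one half) = 16; a full quarter-note triplet (3 notes) (three triplet quarters span one half) = 16.
Sum: 2 + 16 + 6 + 12 + 3 + 3 + 8 + 16 + 16 = 82.
82 ÷ 24 = 3 complete bars with 10 thirty-second notes remaining.

10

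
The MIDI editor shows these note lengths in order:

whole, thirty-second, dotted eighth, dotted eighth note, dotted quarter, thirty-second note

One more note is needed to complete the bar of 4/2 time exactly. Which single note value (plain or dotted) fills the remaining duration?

dotted eighth note

The bar of 4/2 = 64 thirty-second notes.
Convert each value to thirty-second notes: whole = 32; thirty-second = 1; dotted eighth = 6; dotted eighth note = 6; dotted quarter = 12; thirty-second note = 1.
Sum: 32 + 1 + 6 + 6 + 12 + 1 = 58.
Remaining: 64 − 58 = 6 thirty-second notes, which is a dotted eighth note.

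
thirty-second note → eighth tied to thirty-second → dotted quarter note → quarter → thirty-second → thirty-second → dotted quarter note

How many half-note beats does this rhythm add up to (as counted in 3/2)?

One half-note beat = 16 thirty-second notes.
Convert each value to thirty-second notes: thirty-second note = 1; eighth tied to thirty-second (eighth + thirty-second) = 5; dotted quarter note = 12; quarter = 8; thirty-second = 1; thirty-second = 1; dotted quarter note = 12.
Sum: 1 + 5 + 12 + 8 + 1 + 1 + 12 = 40.
40 ÷ 16 = 2.5 beats.

2.5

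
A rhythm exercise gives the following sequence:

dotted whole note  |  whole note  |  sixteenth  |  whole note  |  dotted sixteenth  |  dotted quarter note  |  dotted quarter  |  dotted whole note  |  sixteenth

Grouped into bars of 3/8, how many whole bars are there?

One bar of 3/8 = 12 thirty-second notes.
Each duration in thirty-second notes: dotted whole note = 48; whole note = 32; sixteenth = 2; whole note = 32; dotted sixteenth = 3; dotted quarter note = 12; dotted quarter = 12; dotted whole note = 48; sixteenth = 2.
Altogether 48 + 32 + 2 + 32 + 3 + 12 + 12 + 48 + 2 = 191.
191 ÷ 12 = 15 complete bars with 11 left over.

15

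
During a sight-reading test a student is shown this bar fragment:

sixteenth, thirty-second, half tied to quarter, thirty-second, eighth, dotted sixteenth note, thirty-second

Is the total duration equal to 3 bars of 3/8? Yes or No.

Yes

One bar of 3/8 = 12 thirty-second notes, so 3 bars = 36.
Express everything in thirty-second notes: sixteenth = 2; thirty-second = 1; half tied to quarter (half + quarter) = 24; thirty-second = 1; eighth = 4; dotted sixteenth note = 3; thirty-second = 1.
Total: 2 + 1 + 24 + 1 + 4 + 3 + 1 = 36.
36 equals 36, so the answer is Yes.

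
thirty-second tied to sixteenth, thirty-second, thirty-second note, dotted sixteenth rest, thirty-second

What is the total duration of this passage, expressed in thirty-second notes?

9

In thirty-second notes: thirty-second tied to sixteenth (thirty-second + sixteenth) = 3; thirty-second = 1; thirty-second note = 1; dotted sixteenth rest = 3; thirty-second = 1.
Sum: 3 + 1 + 1 + 3 + 1 = 9 thirty-second notes.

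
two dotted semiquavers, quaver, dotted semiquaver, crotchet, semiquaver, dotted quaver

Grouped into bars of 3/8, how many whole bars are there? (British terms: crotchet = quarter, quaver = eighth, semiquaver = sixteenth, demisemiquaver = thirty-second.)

2

One bar of 3/8 = 12 thirty-second notes.
Express everything in thirty-second notes: dotted semiquaver = 3; dotted semiquaver = 3; quaver = 4; dotted semiquaver = 3; crotchet = 8; semiquaver = 2; dotted quaver = 6.
Total: 3 + 3 + 4 + 3 + 8 + 2 + 6 = 29.
29 ÷ 12 = 2 complete bars with 5 left over.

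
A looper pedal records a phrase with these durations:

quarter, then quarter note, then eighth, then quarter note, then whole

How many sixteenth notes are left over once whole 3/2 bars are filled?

6

One bar of 3/2 = 12 eighth notes.
Express everything in eighth notes: quarter = 2; quarter note = 2; eighth = 1; quarter note = 2; whole = 8.
Total: 2 + 2 + 1 + 2 + 8 = 15.
15 ÷ 12 = 1 complete bar with 3 eighth notes remaining = 6 sixteenth notes.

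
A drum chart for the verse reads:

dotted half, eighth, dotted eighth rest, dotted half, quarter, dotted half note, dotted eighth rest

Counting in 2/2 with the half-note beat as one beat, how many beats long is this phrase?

6

One half-note beat = 8 sixteenth notes.
Convert each value to sixteenth notes: dotted half = 12; eighth = 2; dotted eighth rest = 3; dotted half = 12; quarter = 4; dotted half note = 12; dotted eighth rest = 3.
Altogether 12 + 2 + 3 + 12 + 4 + 12 + 3 = 48.
48 ÷ 8 = 6 beats.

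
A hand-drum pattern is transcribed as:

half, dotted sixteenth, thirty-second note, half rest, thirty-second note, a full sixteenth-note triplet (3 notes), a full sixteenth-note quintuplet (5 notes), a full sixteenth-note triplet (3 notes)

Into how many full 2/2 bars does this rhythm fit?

1

One bar of 2/2 = 32 thirty-second notes.
Each duration in thirty-second notes: half = 16; dotted sixteenth = 3; thirty-second note = 1; half rest = 16; thirty-second note = 1; a full sixteenth-note triplet (3 notes) (three triplet sixteenths span one eighth) = 4; a full sixteenth-note quintuplet (5 notes) (five quintuplet sixteenths span one quarter) = 8; a full sixteenth-note triplet (3 notes) (three triplet sixteenths span one eighth) = 4.
Sum: 16 + 3 + 1 + 16 + 1 + 4 + 8 + 4 = 53.
53 ÷ 32 = 1 complete bar with 21 left over.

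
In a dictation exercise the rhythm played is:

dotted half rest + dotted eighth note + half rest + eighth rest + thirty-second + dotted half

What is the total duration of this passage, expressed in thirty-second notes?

Express everything in thirty-second notes: dotted half rest = 24; dotted eighth note = 6; half rest = 16; eighth rest = 4; thirty-second = 1; dotted half = 24.
Adding: 24 + 6 + 16 + 4 + 1 + 24 = 75 thirty-second notes.

75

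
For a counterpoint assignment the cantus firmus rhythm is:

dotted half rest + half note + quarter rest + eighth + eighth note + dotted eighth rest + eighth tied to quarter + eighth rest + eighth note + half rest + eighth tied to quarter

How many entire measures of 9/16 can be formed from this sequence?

6

One bar of 9/16 = 9 sixteenth notes.
Each duration in sixteenth notes: dotted half rest = 12; half note = 8; quarter rest = 4; eighth = 2; eighth note = 2; dotted eighth rest = 3; eighth tied to quarter (eighth + quarter) = 6; eighth rest = 2; eighth note = 2; half rest = 8; eighth tied to quarter (eighth + quarter) = 6.
Altogether 12 + 8 + 4 + 2 + 2 + 3 + 6 + 2 + 2 + 8 + 6 = 55.
55 ÷ 9 = 6 complete bars with 1 left over.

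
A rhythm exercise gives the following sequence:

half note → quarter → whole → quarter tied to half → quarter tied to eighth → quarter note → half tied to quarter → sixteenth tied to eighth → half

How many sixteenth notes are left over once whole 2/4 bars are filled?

One bar of 2/4 = 8 sixteenth notes.
In sixteenth notes: half note = 8; quarter = 4; whole = 16; quarter tied to half (quarter + half) = 12; quarter tied to eighth (quarter + eighth) = 6; quarter note = 4; half tied to quarter (half + quarter) = 12; sixteenth tied to eighth (sixteenth + eighth) = 3; half = 8.
Altogether 8 + 4 + 16 + 12 + 6 + 4 + 12 + 3 + 8 = 73.
73 ÷ 8 = 9 complete bars with 1 sixteenth note remaining.

1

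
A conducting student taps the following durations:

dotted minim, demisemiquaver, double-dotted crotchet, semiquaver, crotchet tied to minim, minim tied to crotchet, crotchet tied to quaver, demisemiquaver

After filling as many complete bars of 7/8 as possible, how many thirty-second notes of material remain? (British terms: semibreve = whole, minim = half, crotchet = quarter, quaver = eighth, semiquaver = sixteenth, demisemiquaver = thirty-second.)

One bar of 7/8 = 28 thirty-second notes.
Working in thirty-second notes: dotted minim = 24; demisemiquaver = 1; double-dotted crotchet = 14; semiquaver = 2; crotchet tied to minim (crotchet + minim) = 24; minim tied to crotchet (minim + crotchet) = 24; crotchet tied to quaver (crotchet + quaver) = 12; demisemiquaver = 1.
Sum: 24 + 1 + 14 + 2 + 24 + 24 + 12 + 1 = 102.
102 ÷ 28 = 3 complete bars with 18 thirty-second notes remaining.

18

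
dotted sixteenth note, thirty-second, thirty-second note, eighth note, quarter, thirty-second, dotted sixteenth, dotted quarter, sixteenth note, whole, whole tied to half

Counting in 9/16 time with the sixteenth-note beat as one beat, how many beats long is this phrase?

57.5

One sixteenth-note beat = 2 thirty-second notes.
Express everything in thirty-second notes: dotted sixteenth note = 3; thirty-second = 1; thirty-second note = 1; eighth note = 4; quarter = 8; thirty-second = 1; dotted sixteenth = 3; dotted quarter = 12; sixteenth note = 2; whole = 32; whole tied to half (whole + half) = 48.
Altogether 3 + 1 + 1 + 4 + 8 + 1 + 3 + 12 + 2 + 32 + 48 = 115.
115 ÷ 2 = 57.5 beats.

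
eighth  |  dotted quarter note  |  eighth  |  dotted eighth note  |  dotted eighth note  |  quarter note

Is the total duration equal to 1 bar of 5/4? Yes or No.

One bar of 5/4 = 20 sixteenth notes.
Each duration in sixteenth notes: eighth = 2; dotted quarter note = 6; eighth = 2; dotted eighth note = 3; dotted eighth note = 3; quarter note = 4.
Total: 2 + 6 + 2 + 3 + 3 + 4 = 20.
20 equals 20, so the answer is Yes.

Yes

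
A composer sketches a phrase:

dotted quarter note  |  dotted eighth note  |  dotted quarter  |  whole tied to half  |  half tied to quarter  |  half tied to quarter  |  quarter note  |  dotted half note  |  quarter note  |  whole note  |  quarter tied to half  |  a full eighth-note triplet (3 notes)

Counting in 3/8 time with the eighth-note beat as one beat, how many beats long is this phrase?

One eighth-note beat = 2 sixteenth notes.
In sixteenth notes: dotted quarter note = 6; dotted eighth note = 3; dotted quarter = 6; whole tied to half (whole + half) = 24; half tied to quarter (half + quarter) = 12; half tied to quarter (half + quarter) = 12; quarter note = 4; dotted half note = 12; quarter note = 4; whole note = 16; quarter tied to half (quarter + half) = 12; a full eighth-note triplet (3 notes) (three triplet eighths span one quarter) = 4.
Adding: 6 + 3 + 6 + 24 + 12 + 12 + 4 + 12 + 4 + 16 + 12 + 4 = 115.
115 ÷ 2 = 57.5 beats.

57.5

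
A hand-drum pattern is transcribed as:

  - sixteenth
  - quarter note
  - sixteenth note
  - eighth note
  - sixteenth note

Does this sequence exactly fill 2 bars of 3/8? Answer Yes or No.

One bar of 3/8 = 6 sixteenth notes, so 2 bars = 12.
Each duration in sixteenth notes: sixteenth = 1; quarter note = 4; sixteenth note = 1; eighth note = 2; sixteenth note = 1.
Sum: 1 + 4 + 1 + 2 + 1 = 9.
9 falls short of 12, so the answer is No.

No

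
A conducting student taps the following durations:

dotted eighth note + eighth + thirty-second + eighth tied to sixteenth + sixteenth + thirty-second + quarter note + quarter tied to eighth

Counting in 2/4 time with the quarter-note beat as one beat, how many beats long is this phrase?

5

One quarter-note beat = 8 thirty-second notes.
Convert each value to thirty-second notes: dotted eighth note = 6; eighth = 4; thirty-second = 1; eighth tied to sixteenth (eighth + sixteenth) = 6; sixteenth = 2; thirty-second = 1; quarter note = 8; quarter tied to eighth (quarter + eighth) = 12.
Total: 6 + 4 + 1 + 6 + 2 + 1 + 8 + 12 = 40.
40 ÷ 8 = 5 beats.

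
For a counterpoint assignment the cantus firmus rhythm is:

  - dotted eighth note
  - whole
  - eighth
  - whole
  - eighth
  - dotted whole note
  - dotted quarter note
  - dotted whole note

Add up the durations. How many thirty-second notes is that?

Each duration in thirty-second notes: dotted eighth note = 6; whole = 32; eighth = 4; whole = 32; eighth = 4; dotted whole note = 48; dotted quarter note = 12; dotted whole note = 48.
Altogether 6 + 32 + 4 + 32 + 4 + 48 + 12 + 48 = 186 thirty-second notes.

186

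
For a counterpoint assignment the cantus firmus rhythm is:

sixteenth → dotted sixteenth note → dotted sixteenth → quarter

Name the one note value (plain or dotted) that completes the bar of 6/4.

The bar of 6/4 = 48 thirty-second notes.
Working in thirty-second notes: sixteenth = 2; dotted sixteenth note = 3; dotted sixteenth = 3; quarter = 8.
Adding: 2 + 3 + 3 + 8 = 16.
Remaining: 48 − 16 = 32 thirty-second notes, which is a whole note.

whole note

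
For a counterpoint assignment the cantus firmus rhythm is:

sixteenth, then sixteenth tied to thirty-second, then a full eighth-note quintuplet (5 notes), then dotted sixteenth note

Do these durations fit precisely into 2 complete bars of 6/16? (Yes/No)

Yes

One bar of 6/16 = 12 thirty-second notes, so 2 bars = 24.
In thirty-second notes: sixteenth = 2; sixteenth tied to thirty-second (sixteenth + thirty-second) = 3; a full eighth-note quintuplet (5 notes) (five quintuplet eighths span one half) = 16; dotted sixteenth note = 3.
Total: 2 + 3 + 16 + 3 = 24.
24 equals 24, so the answer is Yes.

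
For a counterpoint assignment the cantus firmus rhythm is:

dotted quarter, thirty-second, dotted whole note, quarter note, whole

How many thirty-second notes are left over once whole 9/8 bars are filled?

One bar of 9/8 = 36 thirty-second notes.
Each duration in thirty-second notes: dotted quarter = 12; thirty-second = 1; dotted whole note = 48; quarter note = 8; whole = 32.
Altogether 12 + 1 + 48 + 8 + 32 = 101.
101 ÷ 36 = 2 complete bars with 29 thirty-second notes remaining.

29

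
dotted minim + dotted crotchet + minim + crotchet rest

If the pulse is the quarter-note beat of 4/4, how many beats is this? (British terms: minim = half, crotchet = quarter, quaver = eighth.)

One quarter-note beat = 2 eighth notes.
Convert each value to eighth notes: dotted minim = 6; dotted crotchet = 3; minim = 4; crotchet rest = 2.
Sum: 6 + 3 + 4 + 2 = 15.
15 ÷ 2 = 7.5 beats.

7.5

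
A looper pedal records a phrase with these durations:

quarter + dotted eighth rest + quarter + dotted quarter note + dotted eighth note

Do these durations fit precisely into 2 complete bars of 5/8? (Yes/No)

One bar of 5/8 = 10 sixteenth notes, so 2 bars = 20.
Express everything in sixteenth notes: quarter = 4; dotted eighth rest = 3; quarter = 4; dotted quarter note = 6; dotted eighth note = 3.
Sum: 4 + 3 + 4 + 6 + 3 = 20.
20 equals 20, so the answer is Yes.

Yes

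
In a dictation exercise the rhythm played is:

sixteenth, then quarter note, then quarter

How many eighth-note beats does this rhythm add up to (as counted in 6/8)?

4.5

One eighth-note beat = 2 sixteenth notes.
Express everything in sixteenth notes: sixteenth = 1; quarter note = 4; quarter = 4.
Total: 1 + 4 + 4 = 9.
9 ÷ 2 = 4.5 beats.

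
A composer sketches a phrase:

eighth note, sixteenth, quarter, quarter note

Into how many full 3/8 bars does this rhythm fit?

One bar of 3/8 = 6 sixteenth notes.
Each duration in sixteenth notes: eighth note = 2; sixteenth = 1; quarter = 4; quarter note = 4.
Altogether 2 + 1 + 4 + 4 = 11.
11 ÷ 6 = 1 complete bar with 5 left over.

1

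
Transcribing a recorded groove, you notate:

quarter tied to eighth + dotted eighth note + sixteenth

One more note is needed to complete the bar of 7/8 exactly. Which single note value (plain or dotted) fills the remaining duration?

The bar of 7/8 = 14 sixteenth notes.
In sixteenth notes: quarter tied to eighth (quarter + eighth) = 6; dotted eighth note = 3; sixteenth = 1.
Sum: 6 + 3 + 1 = 10.
Remaining: 14 − 10 = 4 sixteenth notes, which is a quarter note.

quarter note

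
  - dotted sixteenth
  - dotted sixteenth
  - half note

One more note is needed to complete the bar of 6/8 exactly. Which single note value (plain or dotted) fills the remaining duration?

The bar of 6/8 = 24 thirty-second notes.
Convert each value to thirty-second notes: dotted sixteenth = 3; dotted sixteenth = 3; half note = 16.
Altogether 3 + 3 + 16 = 22.
Remaining: 24 − 22 = 2 thirty-second notes, which is a sixteenth note.

sixteenth note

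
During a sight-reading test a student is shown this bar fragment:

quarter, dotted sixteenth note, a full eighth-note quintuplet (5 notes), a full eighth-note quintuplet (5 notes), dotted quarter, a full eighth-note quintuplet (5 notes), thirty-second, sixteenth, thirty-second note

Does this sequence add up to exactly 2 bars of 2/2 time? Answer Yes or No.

One bar of 2/2 = 32 thirty-second notes, so 2 bars = 64.
Each duration in thirty-second notes: quarter = 8; dotted sixteenth note = 3; a full eighth-note quintuplet (5 notes) (five quintuplet eighths span one half) = 16; a full eighth-note quintuplet (5 notes) (five quintuplet eighths span one half) = 16; dotted quarter = 12; a full eighth-note quintuplet (5 notes) (five quintuplet eighths span one half) = 16; thirty-second = 1; sixteenth = 2; thirty-second note = 1.
Altogether 8 + 3 + 16 + 16 + 12 + 16 + 1 + 2 + 1 = 75.
75 exceeds 64, so the answer is No.

No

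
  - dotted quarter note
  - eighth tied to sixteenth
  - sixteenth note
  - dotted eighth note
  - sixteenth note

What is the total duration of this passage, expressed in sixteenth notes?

Express everything in sixteenth notes: dotted quarter note = 6; eighth tied to sixteenth (eighth + sixteenth) = 3; sixteenth note = 1; dotted eighth note = 3; sixteenth note = 1.
Sum: 6 + 3 + 1 + 3 + 1 = 14 sixteenth notes.

14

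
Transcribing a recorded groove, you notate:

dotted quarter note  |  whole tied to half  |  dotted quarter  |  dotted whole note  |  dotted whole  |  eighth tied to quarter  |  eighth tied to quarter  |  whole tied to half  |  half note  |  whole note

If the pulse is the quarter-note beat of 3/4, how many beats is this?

36

One quarter-note beat = 2 eighth notes.
Express everything in eighth notes: dotted quarter note = 3; whole tied to half (whole + half) = 12; dotted quarter = 3; dotted whole note = 12; dotted whole = 12; eighth tied to quarter (eighth + quarter) = 3; eighth tied to quarter (eighth + quarter) = 3; whole tied to half (whole + half) = 12; half note = 4; whole note = 8.
Sum: 3 + 12 + 3 + 12 + 12 + 3 + 3 + 12 + 4 + 8 = 72.
72 ÷ 2 = 36 beats.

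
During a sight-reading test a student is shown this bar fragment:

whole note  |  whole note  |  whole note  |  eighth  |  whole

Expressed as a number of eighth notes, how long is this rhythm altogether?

33

Each duration in eighth notes: whole note = 8; whole note = 8; whole note = 8; eighth = 1; whole = 8.
Altogether 8 + 8 + 8 + 1 + 8 = 33 eighth notes.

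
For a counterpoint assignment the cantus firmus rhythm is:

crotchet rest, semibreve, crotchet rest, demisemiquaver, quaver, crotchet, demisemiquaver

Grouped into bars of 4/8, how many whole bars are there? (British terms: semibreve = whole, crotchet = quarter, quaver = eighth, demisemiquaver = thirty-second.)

One bar of 4/8 = 16 thirty-second notes.
Working in thirty-second notes: crotchet rest = 8; semibreve = 32; crotchet rest = 8; demisemiquaver = 1; quaver = 4; crotchet = 8; demisemiquaver = 1.
Adding: 8 + 32 + 8 + 1 + 4 + 8 + 1 = 62.
62 ÷ 16 = 3 complete bars with 14 left over.

3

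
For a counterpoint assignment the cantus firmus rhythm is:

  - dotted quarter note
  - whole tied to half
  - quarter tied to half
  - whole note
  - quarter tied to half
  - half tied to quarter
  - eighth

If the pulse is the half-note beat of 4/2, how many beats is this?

10.5

One half-note beat = 4 eighth notes.
In eighth notes: dotted quarter note = 3; whole tied to half (whole + half) = 12; quarter tied to half (quarter + half) = 6; whole note = 8; quarter tied to half (quarter + half) = 6; half tied to quarter (half + quarter) = 6; eighth = 1.
Total: 3 + 12 + 6 + 8 + 6 + 6 + 1 = 42.
42 ÷ 4 = 10.5 beats.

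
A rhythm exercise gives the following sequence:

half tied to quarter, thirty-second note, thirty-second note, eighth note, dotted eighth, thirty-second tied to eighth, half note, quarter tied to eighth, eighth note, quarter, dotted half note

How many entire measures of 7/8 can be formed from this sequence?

One bar of 7/8 = 28 thirty-second notes.
Convert each value to thirty-second notes: half tied to quarter (half + quarter) = 24; thirty-second note = 1; thirty-second note = 1; eighth note = 4; dotted eighth = 6; thirty-second tied to eighth (thirty-second + eighth) = 5; half note = 16; quarter tied to eighth (quarter + eighth) = 12; eighth note = 4; quarter = 8; dotted half note = 24.
Total: 24 + 1 + 1 + 4 + 6 + 5 + 16 + 12 + 4 + 8 + 24 = 105.
105 ÷ 28 = 3 complete bars with 21 left over.

3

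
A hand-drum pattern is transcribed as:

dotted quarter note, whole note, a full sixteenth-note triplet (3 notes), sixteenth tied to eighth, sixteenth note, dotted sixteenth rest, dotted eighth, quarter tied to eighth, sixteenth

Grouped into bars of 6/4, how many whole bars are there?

1

One bar of 6/4 = 48 thirty-second notes.
Each duration in thirty-second notes: dotted quarter note = 12; whole note = 32; a full sixteenth-note triplet (3 notes) (three triplet sixteenths span one eighth) = 4; sixteenth tied to eighth (sixteenth + eighth) = 6; sixteenth note = 2; dotted sixteenth rest = 3; dotted eighth = 6; quarter tied to eighth (quarter + eighth) = 12; sixteenth = 2.
Altogether 12 + 32 + 4 + 6 + 2 + 3 + 6 + 12 + 2 = 79.
79 ÷ 48 = 1 complete bar with 31 left over.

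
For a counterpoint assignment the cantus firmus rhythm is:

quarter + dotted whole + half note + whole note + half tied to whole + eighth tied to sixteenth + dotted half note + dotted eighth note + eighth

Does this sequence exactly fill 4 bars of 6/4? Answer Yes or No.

Yes

One bar of 6/4 = 24 sixteenth notes, so 4 bars = 96.
Express everything in sixteenth notes: quarter = 4; dotted whole = 24; half note = 8; whole note = 16; half tied to whole (half + whole) = 24; eighth tied to sixteenth (eighth + sixteenth) = 3; dotted half note = 12; dotted eighth note = 3; eighth = 2.
Adding: 4 + 24 + 8 + 16 + 24 + 3 + 12 + 3 + 2 = 96.
96 equals 96, so the answer is Yes.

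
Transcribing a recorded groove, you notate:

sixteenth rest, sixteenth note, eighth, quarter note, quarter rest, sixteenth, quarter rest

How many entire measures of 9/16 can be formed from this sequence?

One bar of 9/16 = 9 sixteenth notes.
In sixteenth notes: sixteenth rest = 1; sixteenth note = 1; eighth = 2; quarter note = 4; quarter rest = 4; sixteenth = 1; quarter rest = 4.
Sum: 1 + 1 + 2 + 4 + 4 + 1 + 4 = 17.
17 ÷ 9 = 1 complete bar with 8 left over.

1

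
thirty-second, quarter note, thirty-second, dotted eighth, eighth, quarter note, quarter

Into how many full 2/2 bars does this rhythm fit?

1

One bar of 2/2 = 32 thirty-second notes.
Express everything in thirty-second notes: thirty-second = 1; quarter note = 8; thirty-second = 1; dotted eighth = 6; eighth = 4; quarter note = 8; quarter = 8.
Sum: 1 + 8 + 1 + 6 + 4 + 8 + 8 = 36.
36 ÷ 32 = 1 complete bar with 4 left over.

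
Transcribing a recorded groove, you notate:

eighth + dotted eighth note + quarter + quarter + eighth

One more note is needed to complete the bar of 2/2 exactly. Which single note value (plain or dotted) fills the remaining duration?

sixteenth note

The bar of 2/2 = 16 sixteenth notes.
In sixteenth notes: eighth = 2; dotted eighth note = 3; quarter = 4; quarter = 4; eighth = 2.
Sum: 2 + 3 + 4 + 4 + 2 = 15.
Remaining: 16 − 15 = 1 sixteenth note, which is a sixteenth note.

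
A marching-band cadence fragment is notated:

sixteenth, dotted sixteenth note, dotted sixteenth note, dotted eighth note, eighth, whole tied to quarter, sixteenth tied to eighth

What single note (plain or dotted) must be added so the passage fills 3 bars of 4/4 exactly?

whole note

3 bars of 4/4 = 96 thirty-second notes.
Each duration in thirty-second notes: sixteenth = 2; dotted sixteenth note = 3; dotted sixteenth note = 3; dotted eighth note = 6; eighth = 4; whole tied to quarter (whole + quarter) = 40; sixteenth tied to eighth (sixteenth + eighth) = 6.
Total: 2 + 3 + 3 + 6 + 4 + 40 + 6 = 64.
Remaining: 96 − 64 = 32 thirty-second notes, which is a whole note.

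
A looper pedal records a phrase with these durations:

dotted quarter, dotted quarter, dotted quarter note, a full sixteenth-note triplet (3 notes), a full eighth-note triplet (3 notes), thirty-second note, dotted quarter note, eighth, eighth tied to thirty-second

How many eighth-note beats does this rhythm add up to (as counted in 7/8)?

One eighth-note beat = 4 thirty-second notes.
In thirty-second notes: dotted quarter = 12; dotted quarter = 12; dotted quarter note = 12; a full sixteenth-note triplet (3 notes) (three triplet sixteenths span one eighth) = 4; a full eighth-note triplet (3 notes) (three triplet eighths span one quarter) = 8; thirty-second note = 1; dotted quarter note = 12; eighth = 4; eighth tied to thirty-second (eighth + thirty-second) = 5.
Total: 12 + 12 + 12 + 4 + 8 + 1 + 12 + 4 + 5 = 70.
70 ÷ 4 = 17.5 beats.

17.5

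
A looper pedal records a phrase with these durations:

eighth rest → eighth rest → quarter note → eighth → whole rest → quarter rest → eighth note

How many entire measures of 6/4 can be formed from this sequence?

1

One bar of 6/4 = 12 eighth notes.
Convert each value to eighth notes: eighth rest = 1; eighth rest = 1; quarter note = 2; eighth = 1; whole rest = 8; quarter rest = 2; eighth note = 1.
Total: 1 + 1 + 2 + 1 + 8 + 2 + 1 = 16.
16 ÷ 12 = 1 complete bar with 4 left over.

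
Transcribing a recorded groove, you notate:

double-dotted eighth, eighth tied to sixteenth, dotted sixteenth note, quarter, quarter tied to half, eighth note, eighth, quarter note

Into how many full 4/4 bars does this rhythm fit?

2

One bar of 4/4 = 32 thirty-second notes.
Convert each value to thirty-second notes: double-dotted eighth = 7; eighth tied to sixteenth (eighth + sixteenth) = 6; dotted sixteenth note = 3; quarter = 8; quarter tied to half (quarter + half) = 24; eighth note = 4; eighth = 4; quarter note = 8.
Total: 7 + 6 + 3 + 8 + 24 + 4 + 4 + 8 = 64.
64 ÷ 32 = 2 complete bars with 0 left over.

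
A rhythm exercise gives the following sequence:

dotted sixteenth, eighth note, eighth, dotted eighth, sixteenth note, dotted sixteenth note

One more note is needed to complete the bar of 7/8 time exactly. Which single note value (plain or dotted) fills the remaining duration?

The bar of 7/8 = 28 thirty-second notes.
Each duration in thirty-second notes: dotted sixteenth = 3; eighth note = 4; eighth = 4; dotted eighth = 6; sixteenth note = 2; dotted sixteenth note = 3.
Total: 3 + 4 + 4 + 6 + 2 + 3 = 22.
Remaining: 28 − 22 = 6 thirty-second notes, which is a dotted eighth note.

dotted eighth note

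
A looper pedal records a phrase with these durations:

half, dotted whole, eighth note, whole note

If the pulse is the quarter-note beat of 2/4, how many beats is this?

One quarter-note beat = 2 eighth notes.
Each duration in eighth notes: half = 4; dotted whole = 12; eighth note = 1; whole note = 8.
Total: 4 + 12 + 1 + 8 = 25.
25 ÷ 2 = 12.5 beats.

12.5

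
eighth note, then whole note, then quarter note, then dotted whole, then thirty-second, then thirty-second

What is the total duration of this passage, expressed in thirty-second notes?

In thirty-second notes: eighth note = 4; whole note = 32; quarter note = 8; dotted whole = 48; thirty-second = 1; thirty-second = 1.
Sum: 4 + 32 + 8 + 48 + 1 + 1 = 94 thirty-second notes.

94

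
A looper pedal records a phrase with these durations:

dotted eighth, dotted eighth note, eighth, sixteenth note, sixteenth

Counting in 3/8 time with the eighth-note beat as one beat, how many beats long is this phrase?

One eighth-note beat = 2 sixteenth notes.
Convert each value to sixteenth notes: dotted eighth = 3; dotted eighth note = 3; eighth = 2; sixteenth note = 1; sixteenth = 1.
Total: 3 + 3 + 2 + 1 + 1 = 10.
10 ÷ 2 = 5 beats.

5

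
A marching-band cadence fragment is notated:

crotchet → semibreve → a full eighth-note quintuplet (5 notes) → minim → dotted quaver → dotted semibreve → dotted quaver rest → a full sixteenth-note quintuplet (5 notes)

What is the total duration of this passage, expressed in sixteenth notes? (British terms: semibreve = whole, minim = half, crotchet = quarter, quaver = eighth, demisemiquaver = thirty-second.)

Working in sixteenth notes: crotchet = 4; semibreve = 16; a full eighth-note quintuplet (5 notes) (five quintuplet eighths span one half) = 8; minim = 8; dotted quaver = 3; dotted semibreve = 24; dotted quaver rest = 3; a full sixteenth-note quintuplet (5 notes) (five quintuplet sixteenths span one quarter) = 4.
Adding: 4 + 16 + 8 + 8 + 3 + 24 + 3 + 4 = 70 sixteenth notes.

70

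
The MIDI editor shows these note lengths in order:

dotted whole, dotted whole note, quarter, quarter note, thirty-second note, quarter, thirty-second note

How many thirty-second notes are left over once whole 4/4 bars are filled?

26

One bar of 4/4 = 32 thirty-second notes.
Working in thirty-second notes: dotted whole = 48; dotted whole note = 48; quarter = 8; quarter note = 8; thirty-second note = 1; quarter = 8; thirty-second note = 1.
Sum: 48 + 48 + 8 + 8 + 1 + 8 + 1 = 122.
122 ÷ 32 = 3 complete bars with 26 thirty-second notes remaining.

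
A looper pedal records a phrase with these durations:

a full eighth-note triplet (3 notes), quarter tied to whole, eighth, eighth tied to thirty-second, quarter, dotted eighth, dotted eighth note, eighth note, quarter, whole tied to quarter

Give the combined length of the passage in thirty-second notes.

129

Convert each value to thirty-second notes: a full eighth-note triplet (3 notes) (three triplet eighths span one quarter) = 8; quarter tied to whole (quarter + whole) = 40; eighth = 4; eighth tied to thirty-second (eighth + thirty-second) = 5; quarter = 8; dotted eighth = 6; dotted eighth note = 6; eighth note = 4; quarter = 8; whole tied to quarter (whole + quarter) = 40.
Adding: 8 + 40 + 4 + 5 + 8 + 6 + 6 + 4 + 8 + 40 = 129 thirty-second notes.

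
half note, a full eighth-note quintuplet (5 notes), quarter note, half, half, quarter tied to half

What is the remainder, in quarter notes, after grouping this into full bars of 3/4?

One bar of 3/4 = 3 quarter notes.
Working in quarter notes: half note = 2; a full eighth-note quintuplet (5 notes) (five quintuplet eighths span one half) = 2; quarter note = 1; half = 2; half = 2; quarter tied to half (quarter + half) = 3.
Sum: 2 + 2 + 1 + 2 + 2 + 3 = 12.
12 ÷ 3 = 4 complete bars with 0 quarter notes remaining.

0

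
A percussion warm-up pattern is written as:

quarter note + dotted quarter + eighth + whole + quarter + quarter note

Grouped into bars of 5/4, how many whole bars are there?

1

One bar of 5/4 = 10 eighth notes.
Each duration in eighth notes: quarter note = 2; dotted quarter = 3; eighth = 1; whole = 8; quarter = 2; quarter note = 2.
Altogether 2 + 3 + 1 + 8 + 2 + 2 = 18.
18 ÷ 10 = 1 complete bar with 8 left over.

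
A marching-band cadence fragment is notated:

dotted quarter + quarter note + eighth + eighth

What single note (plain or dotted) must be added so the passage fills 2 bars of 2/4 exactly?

eighth note

2 bars of 2/4 = 8 eighth notes.
Convert each value to eighth notes: dotted quarter = 3; quarter note = 2; eighth = 1; eighth = 1.
Altogether 3 + 2 + 1 + 1 = 7.
Remaining: 8 − 7 = 1 eighth note, which is a eighth note.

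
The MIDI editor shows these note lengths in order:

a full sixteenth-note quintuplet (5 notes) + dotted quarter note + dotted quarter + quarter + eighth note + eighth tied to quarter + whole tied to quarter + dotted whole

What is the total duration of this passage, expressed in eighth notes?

Convert each value to eighth notes: a full sixteenth-note quintuplet (5 notes) (five quintuplet sixteenths span one quarter) = 2; dotted quarter note = 3; dotted quarter = 3; quarter = 2; eighth note = 1; eighth tied to quarter (eighth + quarter) = 3; whole tied to quarter (whole + quarter) = 10; dotted whole = 12.
Total: 2 + 3 + 3 + 2 + 1 + 3 + 10 + 12 = 36 eighth notes.

36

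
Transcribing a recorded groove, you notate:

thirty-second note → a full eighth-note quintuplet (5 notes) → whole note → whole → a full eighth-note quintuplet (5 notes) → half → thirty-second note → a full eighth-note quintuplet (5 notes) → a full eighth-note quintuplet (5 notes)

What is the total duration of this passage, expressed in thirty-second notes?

Express everything in thirty-second notes: thirty-second note = 1; a full eighth-note quintuplet (5 notes) (five quintuplet eighths span one half) = 16; whole note = 32; whole = 32; a full eighth-note quintuplet (5 notes) (five quintuplet eighths span one half) = 16; half = 16; thirty-second note = 1; a full eighth-note quintuplet (5 notes) (five quintuplet eighths span one half) = 16; a full eighth-note quintuplet (5 notes) (five quintuplet eighths span one half) = 16.
Adding: 1 + 16 + 32 + 32 + 16 + 16 + 1 + 16 + 16 = 146 thirty-second notes.

146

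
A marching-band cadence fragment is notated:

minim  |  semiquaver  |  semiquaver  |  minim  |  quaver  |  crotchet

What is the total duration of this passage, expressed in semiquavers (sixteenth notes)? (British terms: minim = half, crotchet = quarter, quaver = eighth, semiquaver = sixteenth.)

In sixteenth notes: minim = 8; semiquaver = 1; semiquaver = 1; minim = 8; quaver = 2; crotchet = 4.
Adding: 8 + 1 + 1 + 8 + 2 + 4 = 24 sixteenth notes.

24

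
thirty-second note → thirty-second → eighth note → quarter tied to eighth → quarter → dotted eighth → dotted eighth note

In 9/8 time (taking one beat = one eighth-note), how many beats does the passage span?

One eighth-note beat = 4 thirty-second notes.
Working in thirty-second notes: thirty-second note = 1; thirty-second = 1; eighth note = 4; quarter tied to eighth (quarter + eighth) = 12; quarter = 8; dotted eighth = 6; dotted eighth note = 6.
Altogether 1 + 1 + 4 + 12 + 8 + 6 + 6 = 38.
38 ÷ 4 = 9.5 beats.

9.5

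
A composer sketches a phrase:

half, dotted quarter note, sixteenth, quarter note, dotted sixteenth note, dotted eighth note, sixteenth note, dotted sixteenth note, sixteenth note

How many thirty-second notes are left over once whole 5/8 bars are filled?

One bar of 5/8 = 20 thirty-second notes.
Convert each value to thirty-second notes: half = 16; dotted quarter note = 12; sixteenth = 2; quarter note = 8; dotted sixteenth note = 3; dotted eighth note = 6; sixteenth note = 2; dotted sixteenth note = 3; sixteenth note = 2.
Adding: 16 + 12 + 2 + 8 + 3 + 6 + 2 + 3 + 2 = 54.
54 ÷ 20 = 2 complete bars with 14 thirty-second notes remaining.

14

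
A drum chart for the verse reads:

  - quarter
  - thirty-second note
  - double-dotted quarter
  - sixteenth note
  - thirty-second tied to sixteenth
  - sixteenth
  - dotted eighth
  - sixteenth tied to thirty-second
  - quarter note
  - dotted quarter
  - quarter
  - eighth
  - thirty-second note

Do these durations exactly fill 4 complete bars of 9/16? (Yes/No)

Yes

One bar of 9/16 = 18 thirty-second notes, so 4 bars = 72.
Each duration in thirty-second notes: quarter = 8; thirty-second note = 1; double-dotted quarter = 14; sixteenth note = 2; thirty-second tied to sixteenth (thirty-second + sixteenth) = 3; sixteenth = 2; dotted eighth = 6; sixteenth tied to thirty-second (sixteenth + thirty-second) = 3; quarter note = 8; dotted quarter = 12; quarter = 8; eighth = 4; thirty-second note = 1.
Total: 8 + 1 + 14 + 2 + 3 + 2 + 6 + 3 + 8 + 12 + 8 + 4 + 1 = 72.
72 equals 72, so the answer is Yes.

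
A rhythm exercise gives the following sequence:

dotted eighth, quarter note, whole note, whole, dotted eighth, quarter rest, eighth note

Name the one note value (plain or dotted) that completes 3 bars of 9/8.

dotted quarter note

3 bars of 9/8 = 54 sixteenth notes.
Working in sixteenth notes: dotted eighth = 3; quarter note = 4; whole note = 16; whole = 16; dotted eighth = 3; quarter rest = 4; eighth note = 2.
Altogether 3 + 4 + 16 + 16 + 3 + 4 + 2 = 48.
Remaining: 54 − 48 = 6 sixteenth notes, which is a dotted quarter note.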